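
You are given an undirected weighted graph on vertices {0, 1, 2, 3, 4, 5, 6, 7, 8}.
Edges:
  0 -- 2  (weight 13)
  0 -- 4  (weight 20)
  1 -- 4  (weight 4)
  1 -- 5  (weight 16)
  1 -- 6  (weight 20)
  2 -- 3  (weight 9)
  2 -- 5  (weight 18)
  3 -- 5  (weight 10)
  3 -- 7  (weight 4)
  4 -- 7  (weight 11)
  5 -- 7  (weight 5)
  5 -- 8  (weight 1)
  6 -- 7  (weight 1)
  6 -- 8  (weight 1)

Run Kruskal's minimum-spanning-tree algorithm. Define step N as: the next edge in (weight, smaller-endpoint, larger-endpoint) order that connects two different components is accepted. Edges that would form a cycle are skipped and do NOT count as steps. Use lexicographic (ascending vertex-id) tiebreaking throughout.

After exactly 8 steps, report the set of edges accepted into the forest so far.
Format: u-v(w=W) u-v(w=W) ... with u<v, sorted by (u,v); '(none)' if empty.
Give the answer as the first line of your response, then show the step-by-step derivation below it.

0-2(w=13) 1-4(w=4) 2-3(w=9) 3-7(w=4) 4-7(w=11) 5-8(w=1) 6-7(w=1) 6-8(w=1)

step 1: add edge 5-8 (w=1); MST = {5-8(w=1)}
step 2: add edge 6-7 (w=1); MST = {5-8(w=1) 6-7(w=1)}
step 3: add edge 6-8 (w=1); MST = {5-8(w=1) 6-7(w=1) 6-8(w=1)}
step 4: add edge 1-4 (w=4); MST = {1-4(w=4) 5-8(w=1) 6-7(w=1) 6-8(w=1)}
step 5: add edge 3-7 (w=4); MST = {1-4(w=4) 3-7(w=4) 5-8(w=1) 6-7(w=1) 6-8(w=1)}
step 6: add edge 2-3 (w=9); MST = {1-4(w=4) 2-3(w=9) 3-7(w=4) 5-8(w=1) 6-7(w=1) 6-8(w=1)}
step 7: add edge 4-7 (w=11); MST = {1-4(w=4) 2-3(w=9) 3-7(w=4) 4-7(w=11) 5-8(w=1) 6-7(w=1) 6-8(w=1)}
step 8: add edge 0-2 (w=13); MST = {0-2(w=13) 1-4(w=4) 2-3(w=9) 3-7(w=4) 4-7(w=11) 5-8(w=1) 6-7(w=1) 6-8(w=1)}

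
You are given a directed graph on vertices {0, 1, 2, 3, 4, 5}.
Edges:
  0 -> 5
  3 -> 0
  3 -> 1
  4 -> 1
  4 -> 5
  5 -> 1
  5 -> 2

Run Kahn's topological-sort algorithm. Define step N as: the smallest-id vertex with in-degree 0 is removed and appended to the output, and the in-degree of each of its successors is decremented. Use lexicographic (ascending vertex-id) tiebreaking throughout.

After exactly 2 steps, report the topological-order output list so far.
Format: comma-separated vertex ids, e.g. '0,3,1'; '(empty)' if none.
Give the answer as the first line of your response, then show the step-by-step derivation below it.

3,0

step 1: output 3; order=[3]; indeg=(0,2,1,0,0,2)
step 2: output 0; order=[3,0]; indeg=(0,2,1,0,0,1)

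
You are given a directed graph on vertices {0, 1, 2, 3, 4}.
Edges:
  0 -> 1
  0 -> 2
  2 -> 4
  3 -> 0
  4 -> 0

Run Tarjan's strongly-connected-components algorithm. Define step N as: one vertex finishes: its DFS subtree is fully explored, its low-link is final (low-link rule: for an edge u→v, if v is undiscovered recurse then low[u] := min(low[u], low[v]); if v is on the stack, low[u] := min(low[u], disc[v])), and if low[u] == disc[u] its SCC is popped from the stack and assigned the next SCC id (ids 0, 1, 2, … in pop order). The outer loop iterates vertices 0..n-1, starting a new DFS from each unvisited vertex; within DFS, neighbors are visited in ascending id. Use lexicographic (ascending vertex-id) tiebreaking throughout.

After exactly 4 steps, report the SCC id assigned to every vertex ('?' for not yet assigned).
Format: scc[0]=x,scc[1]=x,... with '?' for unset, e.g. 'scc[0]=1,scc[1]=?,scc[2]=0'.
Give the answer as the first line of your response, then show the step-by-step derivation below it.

scc[0]=1,scc[1]=0,scc[2]=1,scc[3]=?,scc[4]=1

step 1: low=(low[0]=0,low[1]=1,low[2]=?,low[3]=?,low[4]=?); scc=(scc[0]=?,scc[1]=0,scc[2]=?,scc[3]=?,scc[4]=?)
step 2: low=(low[0]=0,low[1]=1,low[2]=2,low[3]=?,low[4]=0); scc=(scc[0]=?,scc[1]=0,scc[2]=?,scc[3]=?,scc[4]=?)
step 3: low=(low[0]=0,low[1]=1,low[2]=0,low[3]=?,low[4]=0); scc=(scc[0]=?,scc[1]=0,scc[2]=?,scc[3]=?,scc[4]=?)
step 4: low=(low[0]=0,low[1]=1,low[2]=0,low[3]=?,low[4]=0); scc=(scc[0]=1,scc[1]=0,scc[2]=1,scc[3]=?,scc[4]=1)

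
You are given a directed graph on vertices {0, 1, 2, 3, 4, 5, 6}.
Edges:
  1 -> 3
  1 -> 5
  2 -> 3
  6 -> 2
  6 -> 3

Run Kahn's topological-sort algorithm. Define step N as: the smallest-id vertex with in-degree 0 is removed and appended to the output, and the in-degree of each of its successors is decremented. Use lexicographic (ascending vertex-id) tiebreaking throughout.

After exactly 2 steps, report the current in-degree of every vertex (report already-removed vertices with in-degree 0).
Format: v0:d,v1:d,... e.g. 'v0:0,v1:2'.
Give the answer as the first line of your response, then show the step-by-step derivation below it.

v0:0,v1:0,v2:1,v3:2,v4:0,v5:0,v6:0

step 1: output 0; order=[0]; indeg=(0,0,1,3,0,1,0)
step 2: output 1; order=[0,1]; indeg=(0,0,1,2,0,0,0)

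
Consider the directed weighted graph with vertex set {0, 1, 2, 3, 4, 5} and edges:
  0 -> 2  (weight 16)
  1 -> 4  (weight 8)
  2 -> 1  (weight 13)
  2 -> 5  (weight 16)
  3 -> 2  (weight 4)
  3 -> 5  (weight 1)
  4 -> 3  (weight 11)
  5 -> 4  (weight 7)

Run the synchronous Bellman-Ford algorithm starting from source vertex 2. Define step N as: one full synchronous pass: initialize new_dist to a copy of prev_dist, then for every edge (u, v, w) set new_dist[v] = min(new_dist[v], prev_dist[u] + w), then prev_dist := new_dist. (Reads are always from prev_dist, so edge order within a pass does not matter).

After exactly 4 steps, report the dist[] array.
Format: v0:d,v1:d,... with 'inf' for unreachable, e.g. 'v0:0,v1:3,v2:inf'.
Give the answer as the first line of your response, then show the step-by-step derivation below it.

v0:inf,v1:13,v2:0,v3:32,v4:21,v5:16

step 1: dist = v0:inf,v1:13,v2:0,v3:inf,v4:inf,v5:16
step 2: dist = v0:inf,v1:13,v2:0,v3:inf,v4:21,v5:16
step 3: dist = v0:inf,v1:13,v2:0,v3:32,v4:21,v5:16
step 4: dist = v0:inf,v1:13,v2:0,v3:32,v4:21,v5:16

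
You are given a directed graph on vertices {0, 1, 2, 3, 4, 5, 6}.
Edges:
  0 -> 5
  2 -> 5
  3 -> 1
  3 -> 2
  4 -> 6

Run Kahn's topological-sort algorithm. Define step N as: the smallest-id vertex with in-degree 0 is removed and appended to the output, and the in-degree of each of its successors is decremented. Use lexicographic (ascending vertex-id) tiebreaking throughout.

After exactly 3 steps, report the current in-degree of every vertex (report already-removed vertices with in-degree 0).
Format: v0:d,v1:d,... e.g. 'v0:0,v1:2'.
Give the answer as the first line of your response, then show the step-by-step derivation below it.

v0:0,v1:0,v2:0,v3:0,v4:0,v5:1,v6:1

step 1: output 0; order=[0]; indeg=(0,1,1,0,0,1,1)
step 2: output 3; order=[0,3]; indeg=(0,0,0,0,0,1,1)
step 3: output 1; order=[0,3,1]; indeg=(0,0,0,0,0,1,1)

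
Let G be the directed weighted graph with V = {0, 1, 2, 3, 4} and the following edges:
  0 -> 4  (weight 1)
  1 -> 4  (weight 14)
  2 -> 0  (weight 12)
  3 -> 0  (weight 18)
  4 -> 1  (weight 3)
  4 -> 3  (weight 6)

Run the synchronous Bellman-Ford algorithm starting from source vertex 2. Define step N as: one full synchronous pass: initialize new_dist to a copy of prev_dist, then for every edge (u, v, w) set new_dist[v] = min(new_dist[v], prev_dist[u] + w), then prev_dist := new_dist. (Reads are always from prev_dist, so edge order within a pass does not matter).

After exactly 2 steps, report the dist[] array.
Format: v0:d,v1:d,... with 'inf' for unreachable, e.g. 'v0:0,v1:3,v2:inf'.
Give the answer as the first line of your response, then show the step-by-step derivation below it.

v0:12,v1:inf,v2:0,v3:inf,v4:13

step 1: dist = v0:12,v1:inf,v2:0,v3:inf,v4:inf
step 2: dist = v0:12,v1:inf,v2:0,v3:inf,v4:13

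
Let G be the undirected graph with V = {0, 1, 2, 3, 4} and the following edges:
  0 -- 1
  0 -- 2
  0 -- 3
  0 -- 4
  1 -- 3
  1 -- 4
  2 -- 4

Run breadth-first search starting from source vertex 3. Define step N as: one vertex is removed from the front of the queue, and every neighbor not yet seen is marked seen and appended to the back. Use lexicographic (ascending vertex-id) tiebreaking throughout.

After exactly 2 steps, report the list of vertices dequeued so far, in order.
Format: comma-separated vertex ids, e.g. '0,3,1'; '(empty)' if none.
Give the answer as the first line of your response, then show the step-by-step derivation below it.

3,0

step 1: dequeue 3; queue=[0,1]; order=3
step 2: dequeue 0; queue=[1,2,4]; order=3,0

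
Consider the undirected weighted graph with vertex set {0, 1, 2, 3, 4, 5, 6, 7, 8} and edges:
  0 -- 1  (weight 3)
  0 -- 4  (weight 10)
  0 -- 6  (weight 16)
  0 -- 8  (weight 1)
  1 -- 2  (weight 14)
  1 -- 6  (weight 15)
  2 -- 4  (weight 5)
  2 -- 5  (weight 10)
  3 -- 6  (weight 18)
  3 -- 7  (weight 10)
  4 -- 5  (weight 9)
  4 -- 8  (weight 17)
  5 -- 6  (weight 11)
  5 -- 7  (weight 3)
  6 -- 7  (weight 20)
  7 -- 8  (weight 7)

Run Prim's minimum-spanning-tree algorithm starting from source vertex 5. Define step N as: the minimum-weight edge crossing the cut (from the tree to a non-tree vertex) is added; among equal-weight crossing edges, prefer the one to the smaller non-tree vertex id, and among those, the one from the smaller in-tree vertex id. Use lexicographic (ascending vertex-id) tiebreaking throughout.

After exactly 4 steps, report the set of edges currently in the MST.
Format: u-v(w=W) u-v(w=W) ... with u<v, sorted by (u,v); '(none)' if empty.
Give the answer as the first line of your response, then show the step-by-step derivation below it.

0-1(w=3) 0-8(w=1) 5-7(w=3) 7-8(w=7)

step 1: add edge 5-7 (w=3); MST = {5-7(w=3)}
step 2: add edge 7-8 (w=7); MST = {5-7(w=3) 7-8(w=7)}
step 3: add edge 0-8 (w=1); MST = {0-8(w=1) 5-7(w=3) 7-8(w=7)}
step 4: add edge 0-1 (w=3); MST = {0-1(w=3) 0-8(w=1) 5-7(w=3) 7-8(w=7)}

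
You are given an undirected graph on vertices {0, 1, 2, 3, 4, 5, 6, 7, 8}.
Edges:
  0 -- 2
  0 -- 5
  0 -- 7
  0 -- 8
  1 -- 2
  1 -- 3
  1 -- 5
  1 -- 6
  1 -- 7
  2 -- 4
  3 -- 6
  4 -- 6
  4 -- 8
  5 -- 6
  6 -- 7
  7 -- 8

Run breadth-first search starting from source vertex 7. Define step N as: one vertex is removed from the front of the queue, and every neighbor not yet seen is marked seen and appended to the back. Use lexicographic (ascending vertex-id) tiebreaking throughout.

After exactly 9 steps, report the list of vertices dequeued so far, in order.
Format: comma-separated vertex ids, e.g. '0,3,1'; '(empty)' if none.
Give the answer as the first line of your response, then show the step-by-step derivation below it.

7,0,1,6,8,2,5,3,4

step 1: dequeue 7; queue=[0,1,6,8]; order=7
step 2: dequeue 0; queue=[1,6,8,2,5]; order=7,0
step 3: dequeue 1; queue=[6,8,2,5,3]; order=7,0,1
step 4: dequeue 6; queue=[8,2,5,3,4]; order=7,0,1,6
step 5: dequeue 8; queue=[2,5,3,4]; order=7,0,1,6,8
step 6: dequeue 2; queue=[5,3,4]; order=7,0,1,6,8,2
step 7: dequeue 5; queue=[3,4]; order=7,0,1,6,8,2,5
step 8: dequeue 3; queue=[4]; order=7,0,1,6,8,2,5,3
step 9: dequeue 4; queue=[(empty)]; order=7,0,1,6,8,2,5,3,4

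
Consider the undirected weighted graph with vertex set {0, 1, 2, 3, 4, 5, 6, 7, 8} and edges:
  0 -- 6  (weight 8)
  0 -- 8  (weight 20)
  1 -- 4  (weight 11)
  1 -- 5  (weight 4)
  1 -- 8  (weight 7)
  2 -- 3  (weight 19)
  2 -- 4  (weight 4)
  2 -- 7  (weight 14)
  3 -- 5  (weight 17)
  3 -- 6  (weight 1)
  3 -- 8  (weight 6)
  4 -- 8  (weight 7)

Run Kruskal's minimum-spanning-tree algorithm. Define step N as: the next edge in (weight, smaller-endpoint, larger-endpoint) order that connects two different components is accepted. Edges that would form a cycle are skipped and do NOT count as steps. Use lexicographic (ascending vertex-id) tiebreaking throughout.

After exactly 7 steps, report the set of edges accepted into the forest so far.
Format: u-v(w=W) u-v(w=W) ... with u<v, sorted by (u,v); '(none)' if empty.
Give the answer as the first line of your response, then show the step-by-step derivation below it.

0-6(w=8) 1-5(w=4) 1-8(w=7) 2-4(w=4) 3-6(w=1) 3-8(w=6) 4-8(w=7)

step 1: add edge 3-6 (w=1); MST = {3-6(w=1)}
step 2: add edge 1-5 (w=4); MST = {1-5(w=4) 3-6(w=1)}
step 3: add edge 2-4 (w=4); MST = {1-5(w=4) 2-4(w=4) 3-6(w=1)}
step 4: add edge 3-8 (w=6); MST = {1-5(w=4) 2-4(w=4) 3-6(w=1) 3-8(w=6)}
step 5: add edge 1-8 (w=7); MST = {1-5(w=4) 1-8(w=7) 2-4(w=4) 3-6(w=1) 3-8(w=6)}
step 6: add edge 4-8 (w=7); MST = {1-5(w=4) 1-8(w=7) 2-4(w=4) 3-6(w=1) 3-8(w=6) 4-8(w=7)}
step 7: add edge 0-6 (w=8); MST = {0-6(w=8) 1-5(w=4) 1-8(w=7) 2-4(w=4) 3-6(w=1) 3-8(w=6) 4-8(w=7)}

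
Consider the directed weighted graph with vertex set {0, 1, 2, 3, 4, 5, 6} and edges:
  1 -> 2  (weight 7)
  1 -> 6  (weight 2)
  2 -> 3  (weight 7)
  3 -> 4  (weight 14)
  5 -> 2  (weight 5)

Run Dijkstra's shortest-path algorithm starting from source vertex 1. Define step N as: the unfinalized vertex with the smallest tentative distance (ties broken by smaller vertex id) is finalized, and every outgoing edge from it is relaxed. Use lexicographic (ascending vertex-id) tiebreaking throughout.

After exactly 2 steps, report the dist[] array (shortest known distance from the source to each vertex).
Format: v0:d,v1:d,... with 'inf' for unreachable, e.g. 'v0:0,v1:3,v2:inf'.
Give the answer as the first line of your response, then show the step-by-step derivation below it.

v0:inf,v1:0,v2:7,v3:inf,v4:inf,v5:inf,v6:2

step 1: dist = v0:inf,v1:0,v2:7,v3:inf,v4:inf,v5:inf,v6:2
step 2: dist = v0:inf,v1:0,v2:7,v3:inf,v4:inf,v5:inf,v6:2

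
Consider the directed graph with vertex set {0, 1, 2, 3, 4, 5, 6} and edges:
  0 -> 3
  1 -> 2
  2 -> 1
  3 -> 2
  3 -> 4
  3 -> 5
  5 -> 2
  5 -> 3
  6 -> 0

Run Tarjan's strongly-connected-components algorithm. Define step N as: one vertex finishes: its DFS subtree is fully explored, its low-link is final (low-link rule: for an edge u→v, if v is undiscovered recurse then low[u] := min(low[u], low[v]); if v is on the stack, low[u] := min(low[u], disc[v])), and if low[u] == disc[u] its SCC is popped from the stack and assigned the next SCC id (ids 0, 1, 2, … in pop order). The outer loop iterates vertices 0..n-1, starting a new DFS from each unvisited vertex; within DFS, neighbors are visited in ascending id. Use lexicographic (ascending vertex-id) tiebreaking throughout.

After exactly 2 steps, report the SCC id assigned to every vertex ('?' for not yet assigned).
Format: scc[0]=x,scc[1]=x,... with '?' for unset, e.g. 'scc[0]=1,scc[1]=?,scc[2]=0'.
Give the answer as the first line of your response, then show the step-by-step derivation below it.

scc[0]=?,scc[1]=0,scc[2]=0,scc[3]=?,scc[4]=?,scc[5]=?,scc[6]=?

step 1: low=(low[0]=0,low[1]=2,low[2]=2,low[3]=1,low[4]=?,low[5]=?,low[6]=?); scc=(scc[0]=?,scc[1]=?,scc[2]=?,scc[3]=?,scc[4]=?,scc[5]=?,scc[6]=?)
step 2: low=(low[0]=0,low[1]=2,low[2]=2,low[3]=1,low[4]=?,low[5]=?,low[6]=?); scc=(scc[0]=?,scc[1]=0,scc[2]=0,scc[3]=?,scc[4]=?,scc[5]=?,scc[6]=?)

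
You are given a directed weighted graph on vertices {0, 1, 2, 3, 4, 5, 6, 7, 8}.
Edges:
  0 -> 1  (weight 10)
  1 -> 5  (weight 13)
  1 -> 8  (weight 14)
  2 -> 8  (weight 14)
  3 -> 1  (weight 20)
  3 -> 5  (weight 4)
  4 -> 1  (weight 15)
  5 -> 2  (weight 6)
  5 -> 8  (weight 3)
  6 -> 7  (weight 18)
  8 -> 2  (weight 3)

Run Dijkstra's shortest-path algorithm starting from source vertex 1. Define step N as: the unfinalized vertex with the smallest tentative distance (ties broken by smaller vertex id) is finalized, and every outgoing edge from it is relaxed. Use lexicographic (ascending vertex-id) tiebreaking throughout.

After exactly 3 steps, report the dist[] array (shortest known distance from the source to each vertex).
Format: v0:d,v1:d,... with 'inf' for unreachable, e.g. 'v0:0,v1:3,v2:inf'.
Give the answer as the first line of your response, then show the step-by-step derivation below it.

v0:inf,v1:0,v2:17,v3:inf,v4:inf,v5:13,v6:inf,v7:inf,v8:14

step 1: dist = v0:inf,v1:0,v2:inf,v3:inf,v4:inf,v5:13,v6:inf,v7:inf,v8:14
step 2: dist = v0:inf,v1:0,v2:19,v3:inf,v4:inf,v5:13,v6:inf,v7:inf,v8:14
step 3: dist = v0:inf,v1:0,v2:17,v3:inf,v4:inf,v5:13,v6:inf,v7:inf,v8:14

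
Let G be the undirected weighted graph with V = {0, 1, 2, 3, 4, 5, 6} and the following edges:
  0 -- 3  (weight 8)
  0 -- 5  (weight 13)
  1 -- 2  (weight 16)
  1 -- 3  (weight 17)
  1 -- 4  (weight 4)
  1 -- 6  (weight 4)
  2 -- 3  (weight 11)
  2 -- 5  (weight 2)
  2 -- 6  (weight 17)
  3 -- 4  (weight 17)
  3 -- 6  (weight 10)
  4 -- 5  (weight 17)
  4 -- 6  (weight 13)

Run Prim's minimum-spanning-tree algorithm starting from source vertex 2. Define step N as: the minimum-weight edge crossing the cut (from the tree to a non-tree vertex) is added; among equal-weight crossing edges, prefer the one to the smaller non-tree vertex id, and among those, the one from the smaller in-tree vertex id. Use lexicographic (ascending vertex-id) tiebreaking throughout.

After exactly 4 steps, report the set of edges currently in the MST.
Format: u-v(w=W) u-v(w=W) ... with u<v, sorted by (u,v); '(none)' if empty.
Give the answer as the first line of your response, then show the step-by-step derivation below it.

0-3(w=8) 2-3(w=11) 2-5(w=2) 3-6(w=10)

step 1: add edge 2-5 (w=2); MST = {2-5(w=2)}
step 2: add edge 2-3 (w=11); MST = {2-3(w=11) 2-5(w=2)}
step 3: add edge 0-3 (w=8); MST = {0-3(w=8) 2-3(w=11) 2-5(w=2)}
step 4: add edge 3-6 (w=10); MST = {0-3(w=8) 2-3(w=11) 2-5(w=2) 3-6(w=10)}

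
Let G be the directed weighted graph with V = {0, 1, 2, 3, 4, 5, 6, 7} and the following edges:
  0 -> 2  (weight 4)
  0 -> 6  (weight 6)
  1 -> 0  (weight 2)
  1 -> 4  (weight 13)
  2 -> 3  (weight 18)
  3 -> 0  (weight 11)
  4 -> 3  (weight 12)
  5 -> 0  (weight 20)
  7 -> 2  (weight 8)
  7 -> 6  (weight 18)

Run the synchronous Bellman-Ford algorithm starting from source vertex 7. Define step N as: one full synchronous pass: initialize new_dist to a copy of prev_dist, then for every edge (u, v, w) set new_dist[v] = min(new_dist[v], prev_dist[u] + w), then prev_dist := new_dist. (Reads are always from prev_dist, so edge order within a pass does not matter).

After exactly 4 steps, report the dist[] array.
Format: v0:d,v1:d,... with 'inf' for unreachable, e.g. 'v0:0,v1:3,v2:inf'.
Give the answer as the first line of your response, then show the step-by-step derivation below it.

v0:37,v1:inf,v2:8,v3:26,v4:inf,v5:inf,v6:18,v7:0

step 1: dist = v0:inf,v1:inf,v2:8,v3:inf,v4:inf,v5:inf,v6:18,v7:0
step 2: dist = v0:inf,v1:inf,v2:8,v3:26,v4:inf,v5:inf,v6:18,v7:0
step 3: dist = v0:37,v1:inf,v2:8,v3:26,v4:inf,v5:inf,v6:18,v7:0
step 4: dist = v0:37,v1:inf,v2:8,v3:26,v4:inf,v5:inf,v6:18,v7:0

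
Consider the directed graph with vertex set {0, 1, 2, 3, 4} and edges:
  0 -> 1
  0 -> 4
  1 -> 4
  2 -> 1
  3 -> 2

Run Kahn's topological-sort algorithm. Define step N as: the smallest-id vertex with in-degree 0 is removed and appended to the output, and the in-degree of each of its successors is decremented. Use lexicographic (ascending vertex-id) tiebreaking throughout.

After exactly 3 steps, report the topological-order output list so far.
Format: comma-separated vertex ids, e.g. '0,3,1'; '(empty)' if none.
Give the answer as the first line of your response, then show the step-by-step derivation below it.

0,3,2

step 1: output 0; order=[0]; indeg=(0,1,1,0,1)
step 2: output 3; order=[0,3]; indeg=(0,1,0,0,1)
step 3: output 2; order=[0,3,2]; indeg=(0,0,0,0,1)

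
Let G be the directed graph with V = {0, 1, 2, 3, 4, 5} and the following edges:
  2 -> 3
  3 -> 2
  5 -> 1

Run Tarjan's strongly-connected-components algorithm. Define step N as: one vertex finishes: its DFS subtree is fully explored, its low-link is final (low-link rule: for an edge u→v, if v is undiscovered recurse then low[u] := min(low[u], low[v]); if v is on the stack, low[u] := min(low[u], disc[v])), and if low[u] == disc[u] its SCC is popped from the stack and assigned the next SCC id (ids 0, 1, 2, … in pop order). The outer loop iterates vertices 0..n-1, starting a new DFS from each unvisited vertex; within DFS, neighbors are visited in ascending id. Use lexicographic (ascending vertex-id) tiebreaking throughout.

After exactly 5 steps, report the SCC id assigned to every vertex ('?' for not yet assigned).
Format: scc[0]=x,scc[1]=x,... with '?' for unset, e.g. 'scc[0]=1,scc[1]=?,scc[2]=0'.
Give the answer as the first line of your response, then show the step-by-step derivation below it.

scc[0]=0,scc[1]=1,scc[2]=2,scc[3]=2,scc[4]=3,scc[5]=?

step 1: low=(low[0]=0,low[1]=?,low[2]=?,low[3]=?,low[4]=?,low[5]=?); scc=(scc[0]=0,scc[1]=?,scc[2]=?,scc[3]=?,scc[4]=?,scc[5]=?)
step 2: low=(low[0]=0,low[1]=1,low[2]=?,low[3]=?,low[4]=?,low[5]=?); scc=(scc[0]=0,scc[1]=1,scc[2]=?,scc[3]=?,scc[4]=?,scc[5]=?)
step 3: low=(low[0]=0,low[1]=1,low[2]=2,low[3]=2,low[4]=?,low[5]=?); scc=(scc[0]=0,scc[1]=1,scc[2]=?,scc[3]=?,scc[4]=?,scc[5]=?)
step 4: low=(low[0]=0,low[1]=1,low[2]=2,low[3]=2,low[4]=?,low[5]=?); scc=(scc[0]=0,scc[1]=1,scc[2]=2,scc[3]=2,scc[4]=?,scc[5]=?)
step 5: low=(low[0]=0,low[1]=1,low[2]=2,low[3]=2,low[4]=4,low[5]=?); scc=(scc[0]=0,scc[1]=1,scc[2]=2,scc[3]=2,scc[4]=3,scc[5]=?)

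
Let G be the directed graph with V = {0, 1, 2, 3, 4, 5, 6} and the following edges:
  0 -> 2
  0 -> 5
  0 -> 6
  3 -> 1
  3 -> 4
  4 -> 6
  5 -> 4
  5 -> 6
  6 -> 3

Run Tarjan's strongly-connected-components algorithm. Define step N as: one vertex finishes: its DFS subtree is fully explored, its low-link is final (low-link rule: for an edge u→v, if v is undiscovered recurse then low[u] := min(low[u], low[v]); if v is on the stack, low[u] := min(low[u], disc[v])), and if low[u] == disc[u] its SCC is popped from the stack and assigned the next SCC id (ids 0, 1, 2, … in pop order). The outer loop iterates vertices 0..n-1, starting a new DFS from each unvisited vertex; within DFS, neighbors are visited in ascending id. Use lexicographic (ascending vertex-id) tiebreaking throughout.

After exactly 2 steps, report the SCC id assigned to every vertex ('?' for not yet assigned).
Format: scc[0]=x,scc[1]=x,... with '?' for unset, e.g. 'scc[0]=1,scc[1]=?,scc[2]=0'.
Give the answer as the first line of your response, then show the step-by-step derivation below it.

scc[0]=?,scc[1]=1,scc[2]=0,scc[3]=?,scc[4]=?,scc[5]=?,scc[6]=?

step 1: low=(low[0]=0,low[1]=?,low[2]=1,low[3]=?,low[4]=?,low[5]=?,low[6]=?); scc=(scc[0]=?,scc[1]=?,scc[2]=0,scc[3]=?,scc[4]=?,scc[5]=?,scc[6]=?)
step 2: low=(low[0]=0,low[1]=6,low[2]=1,low[3]=5,low[4]=3,low[5]=2,low[6]=4); scc=(scc[0]=?,scc[1]=1,scc[2]=0,scc[3]=?,scc[4]=?,scc[5]=?,scc[6]=?)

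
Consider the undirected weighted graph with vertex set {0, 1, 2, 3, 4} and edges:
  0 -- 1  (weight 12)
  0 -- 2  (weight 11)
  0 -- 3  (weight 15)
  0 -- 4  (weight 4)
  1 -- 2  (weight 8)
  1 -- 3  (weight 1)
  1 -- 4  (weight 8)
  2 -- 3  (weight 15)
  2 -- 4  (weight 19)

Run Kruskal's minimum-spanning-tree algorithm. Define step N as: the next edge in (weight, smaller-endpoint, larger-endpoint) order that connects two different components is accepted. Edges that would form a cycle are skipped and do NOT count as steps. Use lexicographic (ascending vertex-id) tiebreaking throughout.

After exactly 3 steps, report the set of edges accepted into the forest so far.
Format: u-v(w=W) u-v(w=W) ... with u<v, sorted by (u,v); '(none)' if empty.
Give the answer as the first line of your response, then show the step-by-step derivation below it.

0-4(w=4) 1-2(w=8) 1-3(w=1)

step 1: add edge 1-3 (w=1); MST = {1-3(w=1)}
step 2: add edge 0-4 (w=4); MST = {0-4(w=4) 1-3(w=1)}
step 3: add edge 1-2 (w=8); MST = {0-4(w=4) 1-2(w=8) 1-3(w=1)}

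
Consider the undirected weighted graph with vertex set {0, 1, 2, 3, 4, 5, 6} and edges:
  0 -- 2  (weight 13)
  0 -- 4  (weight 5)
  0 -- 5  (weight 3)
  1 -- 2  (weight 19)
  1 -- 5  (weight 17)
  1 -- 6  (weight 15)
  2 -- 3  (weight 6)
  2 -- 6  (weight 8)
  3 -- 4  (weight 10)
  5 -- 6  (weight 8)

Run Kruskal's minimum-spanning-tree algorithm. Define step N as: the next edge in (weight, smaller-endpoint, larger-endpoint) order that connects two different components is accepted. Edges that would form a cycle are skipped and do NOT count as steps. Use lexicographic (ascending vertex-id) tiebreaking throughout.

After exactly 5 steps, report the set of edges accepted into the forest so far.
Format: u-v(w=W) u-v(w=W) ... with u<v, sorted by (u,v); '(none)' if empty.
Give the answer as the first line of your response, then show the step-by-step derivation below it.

0-4(w=5) 0-5(w=3) 2-3(w=6) 2-6(w=8) 5-6(w=8)

step 1: add edge 0-5 (w=3); MST = {0-5(w=3)}
step 2: add edge 0-4 (w=5); MST = {0-4(w=5) 0-5(w=3)}
step 3: add edge 2-3 (w=6); MST = {0-4(w=5) 0-5(w=3) 2-3(w=6)}
step 4: add edge 2-6 (w=8); MST = {0-4(w=5) 0-5(w=3) 2-3(w=6) 2-6(w=8)}
step 5: add edge 5-6 (w=8); MST = {0-4(w=5) 0-5(w=3) 2-3(w=6) 2-6(w=8) 5-6(w=8)}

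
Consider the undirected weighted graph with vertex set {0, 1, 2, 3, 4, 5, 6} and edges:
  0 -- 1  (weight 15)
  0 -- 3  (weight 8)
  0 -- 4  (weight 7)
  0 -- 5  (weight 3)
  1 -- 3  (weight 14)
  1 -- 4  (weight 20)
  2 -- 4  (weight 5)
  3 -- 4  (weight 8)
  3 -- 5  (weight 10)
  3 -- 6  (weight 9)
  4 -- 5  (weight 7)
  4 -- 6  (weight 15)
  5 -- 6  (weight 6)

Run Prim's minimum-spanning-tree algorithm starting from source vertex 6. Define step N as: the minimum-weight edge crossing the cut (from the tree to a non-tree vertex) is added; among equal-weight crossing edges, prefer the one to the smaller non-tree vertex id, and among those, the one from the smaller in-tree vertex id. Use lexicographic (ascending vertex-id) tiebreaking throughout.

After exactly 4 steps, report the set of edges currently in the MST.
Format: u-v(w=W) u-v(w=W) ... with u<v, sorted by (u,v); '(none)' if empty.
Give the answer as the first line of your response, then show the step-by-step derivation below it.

0-4(w=7) 0-5(w=3) 2-4(w=5) 5-6(w=6)

step 1: add edge 5-6 (w=6); MST = {5-6(w=6)}
step 2: add edge 0-5 (w=3); MST = {0-5(w=3) 5-6(w=6)}
step 3: add edge 0-4 (w=7); MST = {0-4(w=7) 0-5(w=3) 5-6(w=6)}
step 4: add edge 2-4 (w=5); MST = {0-4(w=7) 0-5(w=3) 2-4(w=5) 5-6(w=6)}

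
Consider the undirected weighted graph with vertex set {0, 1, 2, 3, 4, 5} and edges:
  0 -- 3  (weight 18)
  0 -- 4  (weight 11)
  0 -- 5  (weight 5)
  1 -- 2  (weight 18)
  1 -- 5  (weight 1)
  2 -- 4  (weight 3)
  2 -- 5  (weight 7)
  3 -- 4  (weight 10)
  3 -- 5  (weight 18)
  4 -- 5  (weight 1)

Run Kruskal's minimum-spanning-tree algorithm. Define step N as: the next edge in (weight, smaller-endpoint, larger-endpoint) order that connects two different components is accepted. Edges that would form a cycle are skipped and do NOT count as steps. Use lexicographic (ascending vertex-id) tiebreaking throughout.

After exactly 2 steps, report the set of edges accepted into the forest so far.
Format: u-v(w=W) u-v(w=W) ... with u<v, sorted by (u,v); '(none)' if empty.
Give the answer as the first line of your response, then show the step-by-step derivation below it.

1-5(w=1) 4-5(w=1)

step 1: add edge 1-5 (w=1); MST = {1-5(w=1)}
step 2: add edge 4-5 (w=1); MST = {1-5(w=1) 4-5(w=1)}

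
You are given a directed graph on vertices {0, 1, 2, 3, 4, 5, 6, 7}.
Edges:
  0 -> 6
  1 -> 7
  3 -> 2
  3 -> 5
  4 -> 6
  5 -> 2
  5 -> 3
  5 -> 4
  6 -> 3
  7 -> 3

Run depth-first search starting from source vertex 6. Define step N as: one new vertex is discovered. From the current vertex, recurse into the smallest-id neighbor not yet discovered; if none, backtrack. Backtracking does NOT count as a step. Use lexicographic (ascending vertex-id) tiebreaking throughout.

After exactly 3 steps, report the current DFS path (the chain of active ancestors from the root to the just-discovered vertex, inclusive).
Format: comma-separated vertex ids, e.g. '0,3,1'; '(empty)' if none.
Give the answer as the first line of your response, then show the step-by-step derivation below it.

6,3,2

step 1: discover 6; path=6; order=6
step 2: discover 3; path=6>3; order=6,3
step 3: discover 2; path=6>3>2; order=6,3,2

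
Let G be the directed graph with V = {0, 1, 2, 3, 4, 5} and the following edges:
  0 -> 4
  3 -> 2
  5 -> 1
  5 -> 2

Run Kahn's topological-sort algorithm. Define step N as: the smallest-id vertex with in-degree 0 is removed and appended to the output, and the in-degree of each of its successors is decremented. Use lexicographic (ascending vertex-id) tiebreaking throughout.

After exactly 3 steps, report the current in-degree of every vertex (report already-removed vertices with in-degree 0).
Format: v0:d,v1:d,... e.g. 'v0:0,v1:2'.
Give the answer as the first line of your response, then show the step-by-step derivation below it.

v0:0,v1:1,v2:1,v3:0,v4:0,v5:0

step 1: output 0; order=[0]; indeg=(0,1,2,0,0,0)
step 2: output 3; order=[0,3]; indeg=(0,1,1,0,0,0)
step 3: output 4; order=[0,3,4]; indeg=(0,1,1,0,0,0)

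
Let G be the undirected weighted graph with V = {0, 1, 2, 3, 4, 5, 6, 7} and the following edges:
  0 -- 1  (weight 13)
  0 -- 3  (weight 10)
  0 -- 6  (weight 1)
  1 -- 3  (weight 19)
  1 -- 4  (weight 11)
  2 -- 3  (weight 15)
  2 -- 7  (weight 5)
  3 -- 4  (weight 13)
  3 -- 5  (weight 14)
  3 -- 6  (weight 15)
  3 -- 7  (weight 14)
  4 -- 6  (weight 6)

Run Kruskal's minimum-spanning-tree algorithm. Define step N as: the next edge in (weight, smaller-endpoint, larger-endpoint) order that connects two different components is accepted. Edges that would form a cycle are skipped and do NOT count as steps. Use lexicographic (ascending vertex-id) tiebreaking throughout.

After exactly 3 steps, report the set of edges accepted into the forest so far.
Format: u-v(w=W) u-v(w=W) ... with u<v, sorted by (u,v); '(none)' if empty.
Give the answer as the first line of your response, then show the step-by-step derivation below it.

0-6(w=1) 2-7(w=5) 4-6(w=6)

step 1: add edge 0-6 (w=1); MST = {0-6(w=1)}
step 2: add edge 2-7 (w=5); MST = {0-6(w=1) 2-7(w=5)}
step 3: add edge 4-6 (w=6); MST = {0-6(w=1) 2-7(w=5) 4-6(w=6)}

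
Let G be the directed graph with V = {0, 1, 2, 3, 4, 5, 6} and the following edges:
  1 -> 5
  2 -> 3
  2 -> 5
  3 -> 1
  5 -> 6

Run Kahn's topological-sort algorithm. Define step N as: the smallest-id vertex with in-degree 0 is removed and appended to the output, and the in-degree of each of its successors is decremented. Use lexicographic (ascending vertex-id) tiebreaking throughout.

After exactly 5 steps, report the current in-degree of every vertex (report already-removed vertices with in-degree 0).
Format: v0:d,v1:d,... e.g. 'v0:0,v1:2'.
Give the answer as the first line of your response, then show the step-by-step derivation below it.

v0:0,v1:0,v2:0,v3:0,v4:0,v5:0,v6:1

step 1: output 0; order=[0]; indeg=(0,1,0,1,0,2,1)
step 2: output 2; order=[0,2]; indeg=(0,1,0,0,0,1,1)
step 3: output 3; order=[0,2,3]; indeg=(0,0,0,0,0,1,1)
step 4: output 1; order=[0,2,3,1]; indeg=(0,0,0,0,0,0,1)
step 5: output 4; order=[0,2,3,1,4]; indeg=(0,0,0,0,0,0,1)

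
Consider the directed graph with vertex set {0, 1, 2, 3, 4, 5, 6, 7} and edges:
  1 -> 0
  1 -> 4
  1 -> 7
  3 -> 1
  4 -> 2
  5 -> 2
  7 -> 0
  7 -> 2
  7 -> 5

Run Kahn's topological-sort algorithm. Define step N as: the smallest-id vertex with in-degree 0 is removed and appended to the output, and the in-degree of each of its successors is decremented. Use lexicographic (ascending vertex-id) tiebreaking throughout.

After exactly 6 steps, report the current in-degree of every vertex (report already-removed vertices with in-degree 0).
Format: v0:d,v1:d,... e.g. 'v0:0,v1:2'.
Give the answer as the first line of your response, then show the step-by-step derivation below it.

v0:0,v1:0,v2:1,v3:0,v4:0,v5:0,v6:0,v7:0

step 1: output 3; order=[3]; indeg=(2,0,3,0,1,1,0,1)
step 2: output 1; order=[3,1]; indeg=(1,0,3,0,0,1,0,0)
step 3: output 4; order=[3,1,4]; indeg=(1,0,2,0,0,1,0,0)
step 4: output 6; order=[3,1,4,6]; indeg=(1,0,2,0,0,1,0,0)
step 5: output 7; order=[3,1,4,6,7]; indeg=(0,0,1,0,0,0,0,0)
step 6: output 0; order=[3,1,4,6,7,0]; indeg=(0,0,1,0,0,0,0,0)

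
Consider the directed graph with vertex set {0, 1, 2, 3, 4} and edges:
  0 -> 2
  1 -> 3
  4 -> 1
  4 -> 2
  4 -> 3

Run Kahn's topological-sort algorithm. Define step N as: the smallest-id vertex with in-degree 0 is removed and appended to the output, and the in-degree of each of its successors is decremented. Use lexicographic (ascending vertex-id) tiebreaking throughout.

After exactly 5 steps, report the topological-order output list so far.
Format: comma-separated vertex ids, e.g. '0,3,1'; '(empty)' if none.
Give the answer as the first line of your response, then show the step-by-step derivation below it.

0,4,1,2,3

step 1: output 0; order=[0]; indeg=(0,1,1,2,0)
step 2: output 4; order=[0,4]; indeg=(0,0,0,1,0)
step 3: output 1; order=[0,4,1]; indeg=(0,0,0,0,0)
step 4: output 2; order=[0,4,1,2]; indeg=(0,0,0,0,0)
step 5: output 3; order=[0,4,1,2,3]; indeg=(0,0,0,0,0)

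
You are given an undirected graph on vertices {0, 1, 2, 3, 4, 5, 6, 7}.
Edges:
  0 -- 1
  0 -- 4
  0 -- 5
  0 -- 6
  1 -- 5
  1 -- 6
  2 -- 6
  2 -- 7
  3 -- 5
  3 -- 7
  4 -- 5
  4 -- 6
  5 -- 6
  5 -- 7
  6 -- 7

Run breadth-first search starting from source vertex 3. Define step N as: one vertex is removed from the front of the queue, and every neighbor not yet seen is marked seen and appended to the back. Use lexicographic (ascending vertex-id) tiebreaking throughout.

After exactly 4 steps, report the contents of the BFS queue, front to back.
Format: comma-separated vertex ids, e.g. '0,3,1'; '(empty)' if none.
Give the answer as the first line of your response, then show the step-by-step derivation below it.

1,4,6,2

step 1: dequeue 3; queue=[5,7]; order=3
step 2: dequeue 5; queue=[7,0,1,4,6]; order=3,5
step 3: dequeue 7; queue=[0,1,4,6,2]; order=3,5,7
step 4: dequeue 0; queue=[1,4,6,2]; order=3,5,7,0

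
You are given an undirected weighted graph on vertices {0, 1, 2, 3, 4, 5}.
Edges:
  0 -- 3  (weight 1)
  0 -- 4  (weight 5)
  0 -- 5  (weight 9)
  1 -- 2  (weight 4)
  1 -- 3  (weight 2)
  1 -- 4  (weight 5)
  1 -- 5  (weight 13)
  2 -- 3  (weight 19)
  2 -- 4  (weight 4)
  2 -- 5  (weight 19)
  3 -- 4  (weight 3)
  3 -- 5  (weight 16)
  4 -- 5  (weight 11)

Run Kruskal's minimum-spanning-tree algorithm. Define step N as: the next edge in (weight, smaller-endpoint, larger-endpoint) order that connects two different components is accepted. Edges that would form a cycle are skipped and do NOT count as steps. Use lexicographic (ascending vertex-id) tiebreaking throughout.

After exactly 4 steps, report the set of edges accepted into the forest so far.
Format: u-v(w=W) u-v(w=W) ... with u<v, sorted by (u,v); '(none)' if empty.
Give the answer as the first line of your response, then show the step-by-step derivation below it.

0-3(w=1) 1-2(w=4) 1-3(w=2) 3-4(w=3)

step 1: add edge 0-3 (w=1); MST = {0-3(w=1)}
step 2: add edge 1-3 (w=2); MST = {0-3(w=1) 1-3(w=2)}
step 3: add edge 3-4 (w=3); MST = {0-3(w=1) 1-3(w=2) 3-4(w=3)}
step 4: add edge 1-2 (w=4); MST = {0-3(w=1) 1-2(w=4) 1-3(w=2) 3-4(w=3)}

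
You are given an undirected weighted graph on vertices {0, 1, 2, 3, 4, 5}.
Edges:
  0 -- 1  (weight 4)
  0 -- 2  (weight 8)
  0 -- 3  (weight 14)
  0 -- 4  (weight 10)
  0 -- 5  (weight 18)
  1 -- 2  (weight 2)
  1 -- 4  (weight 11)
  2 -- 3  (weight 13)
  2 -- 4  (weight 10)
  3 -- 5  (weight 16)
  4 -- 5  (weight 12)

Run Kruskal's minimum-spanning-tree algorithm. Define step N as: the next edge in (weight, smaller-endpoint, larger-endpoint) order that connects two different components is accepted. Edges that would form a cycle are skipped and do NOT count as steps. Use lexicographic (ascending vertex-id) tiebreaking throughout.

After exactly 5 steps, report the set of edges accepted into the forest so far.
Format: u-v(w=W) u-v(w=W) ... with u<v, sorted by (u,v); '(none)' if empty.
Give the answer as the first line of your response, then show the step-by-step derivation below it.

0-1(w=4) 0-4(w=10) 1-2(w=2) 2-3(w=13) 4-5(w=12)

step 1: add edge 1-2 (w=2); MST = {1-2(w=2)}
step 2: add edge 0-1 (w=4); MST = {0-1(w=4) 1-2(w=2)}
step 3: add edge 0-4 (w=10); MST = {0-1(w=4) 0-4(w=10) 1-2(w=2)}
step 4: add edge 4-5 (w=12); MST = {0-1(w=4) 0-4(w=10) 1-2(w=2) 4-5(w=12)}
step 5: add edge 2-3 (w=13); MST = {0-1(w=4) 0-4(w=10) 1-2(w=2) 2-3(w=13) 4-5(w=12)}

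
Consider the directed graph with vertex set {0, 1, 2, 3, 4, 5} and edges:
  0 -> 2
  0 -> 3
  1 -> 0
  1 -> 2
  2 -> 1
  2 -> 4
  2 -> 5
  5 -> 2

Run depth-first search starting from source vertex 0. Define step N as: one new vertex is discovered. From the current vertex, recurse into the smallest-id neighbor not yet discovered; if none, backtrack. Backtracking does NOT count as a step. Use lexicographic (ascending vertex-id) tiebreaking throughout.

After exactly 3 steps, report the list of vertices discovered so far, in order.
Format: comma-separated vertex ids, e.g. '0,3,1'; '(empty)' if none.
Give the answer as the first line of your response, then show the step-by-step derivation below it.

0,2,1

step 1: discover 0; path=0; order=0
step 2: discover 2; path=0>2; order=0,2
step 3: discover 1; path=0>2>1; order=0,2,1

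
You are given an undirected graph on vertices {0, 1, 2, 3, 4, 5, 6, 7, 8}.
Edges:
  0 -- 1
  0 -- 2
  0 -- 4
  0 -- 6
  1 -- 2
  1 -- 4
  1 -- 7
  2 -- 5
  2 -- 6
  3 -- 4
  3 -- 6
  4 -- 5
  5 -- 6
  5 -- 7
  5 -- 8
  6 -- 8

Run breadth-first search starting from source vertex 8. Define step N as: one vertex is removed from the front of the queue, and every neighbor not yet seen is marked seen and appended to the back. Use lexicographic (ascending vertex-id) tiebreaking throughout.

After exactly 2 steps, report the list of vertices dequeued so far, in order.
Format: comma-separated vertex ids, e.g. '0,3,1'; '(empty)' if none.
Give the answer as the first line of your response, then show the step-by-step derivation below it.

8,5

step 1: dequeue 8; queue=[5,6]; order=8
step 2: dequeue 5; queue=[6,2,4,7]; order=8,5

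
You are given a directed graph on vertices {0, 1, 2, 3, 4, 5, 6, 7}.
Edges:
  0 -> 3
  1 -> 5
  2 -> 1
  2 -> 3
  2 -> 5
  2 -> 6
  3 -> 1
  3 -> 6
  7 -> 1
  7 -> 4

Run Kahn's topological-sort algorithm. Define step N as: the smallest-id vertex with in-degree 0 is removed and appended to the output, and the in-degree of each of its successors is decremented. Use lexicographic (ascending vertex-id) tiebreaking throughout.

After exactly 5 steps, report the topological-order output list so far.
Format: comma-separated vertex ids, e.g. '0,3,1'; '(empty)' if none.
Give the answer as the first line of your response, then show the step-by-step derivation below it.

0,2,3,6,7

step 1: output 0; order=[0]; indeg=(0,3,0,1,1,2,2,0)
step 2: output 2; order=[0,2]; indeg=(0,2,0,0,1,1,1,0)
step 3: output 3; order=[0,2,3]; indeg=(0,1,0,0,1,1,0,0)
step 4: output 6; order=[0,2,3,6]; indeg=(0,1,0,0,1,1,0,0)
step 5: output 7; order=[0,2,3,6,7]; indeg=(0,0,0,0,0,1,0,0)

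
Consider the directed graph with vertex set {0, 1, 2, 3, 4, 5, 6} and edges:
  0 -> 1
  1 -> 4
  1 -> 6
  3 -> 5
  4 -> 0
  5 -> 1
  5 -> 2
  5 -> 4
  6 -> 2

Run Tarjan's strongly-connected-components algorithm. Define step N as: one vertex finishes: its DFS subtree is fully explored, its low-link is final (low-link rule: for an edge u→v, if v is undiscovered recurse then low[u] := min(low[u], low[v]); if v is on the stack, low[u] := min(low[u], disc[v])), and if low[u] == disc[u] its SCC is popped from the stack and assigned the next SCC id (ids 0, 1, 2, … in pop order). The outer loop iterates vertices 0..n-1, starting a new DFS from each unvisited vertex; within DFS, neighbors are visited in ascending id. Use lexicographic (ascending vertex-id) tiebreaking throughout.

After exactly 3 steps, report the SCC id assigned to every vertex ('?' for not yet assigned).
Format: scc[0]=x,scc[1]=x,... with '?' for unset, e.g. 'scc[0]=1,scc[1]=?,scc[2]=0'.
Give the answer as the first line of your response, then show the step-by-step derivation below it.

scc[0]=?,scc[1]=?,scc[2]=0,scc[3]=?,scc[4]=?,scc[5]=?,scc[6]=1

step 1: low=(low[0]=0,low[1]=1,low[2]=?,low[3]=?,low[4]=0,low[5]=?,low[6]=?); scc=(scc[0]=?,scc[1]=?,scc[2]=?,scc[3]=?,scc[4]=?,scc[5]=?,scc[6]=?)
step 2: low=(low[0]=0,low[1]=0,low[2]=4,low[3]=?,low[4]=0,low[5]=?,low[6]=3); scc=(scc[0]=?,scc[1]=?,scc[2]=0,scc[3]=?,scc[4]=?,scc[5]=?,scc[6]=?)
step 3: low=(low[0]=0,low[1]=0,low[2]=4,low[3]=?,low[4]=0,low[5]=?,low[6]=3); scc=(scc[0]=?,scc[1]=?,scc[2]=0,scc[3]=?,scc[4]=?,scc[5]=?,scc[6]=1)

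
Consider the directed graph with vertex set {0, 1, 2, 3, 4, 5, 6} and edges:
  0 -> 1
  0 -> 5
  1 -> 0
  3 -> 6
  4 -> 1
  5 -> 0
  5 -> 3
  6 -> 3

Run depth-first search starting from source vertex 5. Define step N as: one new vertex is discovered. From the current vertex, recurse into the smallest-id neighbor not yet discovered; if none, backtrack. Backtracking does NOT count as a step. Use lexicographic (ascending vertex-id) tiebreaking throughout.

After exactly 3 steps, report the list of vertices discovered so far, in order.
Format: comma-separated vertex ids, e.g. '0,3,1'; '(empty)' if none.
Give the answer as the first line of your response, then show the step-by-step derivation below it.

5,0,1

step 1: discover 5; path=5; order=5
step 2: discover 0; path=5>0; order=5,0
step 3: discover 1; path=5>0>1; order=5,0,1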